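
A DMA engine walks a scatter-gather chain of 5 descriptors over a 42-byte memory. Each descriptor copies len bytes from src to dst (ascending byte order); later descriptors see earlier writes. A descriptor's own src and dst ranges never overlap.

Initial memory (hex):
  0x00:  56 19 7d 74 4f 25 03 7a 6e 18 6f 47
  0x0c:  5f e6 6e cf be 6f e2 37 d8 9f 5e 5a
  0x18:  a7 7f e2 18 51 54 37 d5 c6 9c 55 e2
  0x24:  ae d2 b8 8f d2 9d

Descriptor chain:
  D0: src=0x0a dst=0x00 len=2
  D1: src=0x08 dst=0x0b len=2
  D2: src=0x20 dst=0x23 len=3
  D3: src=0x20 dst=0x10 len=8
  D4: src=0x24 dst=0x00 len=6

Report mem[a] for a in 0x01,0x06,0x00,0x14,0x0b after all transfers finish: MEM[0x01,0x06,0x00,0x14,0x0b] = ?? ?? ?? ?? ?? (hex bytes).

MEM[0x01,0x06,0x00,0x14,0x0b] = 55 03 9c 9c 6e

#0 dst[0x00+2] := {0x6f,0x47}
#1 dst[0x0b+2] := {0x6e,0x18}
#2 dst[0x23+3] := {0xc6,0x9c,0x55}
#3 dst[0x10+8] := {0xc6,0x9c,0x55,0xc6,0x9c,0x55,0xb8,0x8f}
#4 dst[0x00+6] := {0x9c,0x55,0xb8,0x8f,0xd2,0x9d}
query mem[0x01]=0x55, mem[0x06]=0x03, mem[0x00]=0x9c, mem[0x14]=0x9c, mem[0x0b]=0x6e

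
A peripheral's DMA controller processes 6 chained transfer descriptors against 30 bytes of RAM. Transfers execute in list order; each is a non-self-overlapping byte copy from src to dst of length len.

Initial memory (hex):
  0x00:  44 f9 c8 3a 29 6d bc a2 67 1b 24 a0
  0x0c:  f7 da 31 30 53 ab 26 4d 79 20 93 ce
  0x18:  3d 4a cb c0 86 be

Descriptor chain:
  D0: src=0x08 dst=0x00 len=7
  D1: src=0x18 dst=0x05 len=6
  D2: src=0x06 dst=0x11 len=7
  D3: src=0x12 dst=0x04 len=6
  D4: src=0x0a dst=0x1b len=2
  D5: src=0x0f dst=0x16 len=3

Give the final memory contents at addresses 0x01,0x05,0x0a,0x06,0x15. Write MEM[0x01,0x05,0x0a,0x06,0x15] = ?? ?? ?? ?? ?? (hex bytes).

D0: mem[0x00..0x06] <- [67 1b 24 a0 f7 da 31]
D1: mem[0x05..0x0a] <- [3d 4a cb c0 86 be]
D2: mem[0x11..0x17] <- [4a cb c0 86 be a0 f7]
D3: mem[0x04..0x09] <- [cb c0 86 be a0 f7]
D4: mem[0x1b..0x1c] <- [be a0]
D5: mem[0x16..0x18] <- [30 53 4a]
query mem[0x01]=0x1b, mem[0x05]=0xc0, mem[0x0a]=0xbe, mem[0x06]=0x86, mem[0x15]=0xbe

MEM[0x01,0x05,0x0a,0x06,0x15] = 1b c0 be 86 be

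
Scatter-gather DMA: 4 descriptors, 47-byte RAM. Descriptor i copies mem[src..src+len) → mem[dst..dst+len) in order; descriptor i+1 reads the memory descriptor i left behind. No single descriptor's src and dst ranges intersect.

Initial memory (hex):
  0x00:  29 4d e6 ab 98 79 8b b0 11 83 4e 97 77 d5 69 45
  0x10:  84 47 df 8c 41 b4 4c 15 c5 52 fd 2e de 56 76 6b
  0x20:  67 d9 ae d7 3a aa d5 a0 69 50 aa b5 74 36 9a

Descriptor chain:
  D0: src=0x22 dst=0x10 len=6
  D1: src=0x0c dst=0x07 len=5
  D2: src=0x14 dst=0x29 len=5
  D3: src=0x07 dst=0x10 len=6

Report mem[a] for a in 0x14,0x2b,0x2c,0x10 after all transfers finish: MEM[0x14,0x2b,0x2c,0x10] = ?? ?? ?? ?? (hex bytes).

MEM[0x14,0x2b,0x2c,0x10] = ae 4c 15 77

[0] 0x22->0x10 len=6 : ae d7 3a aa d5 a0
[1] 0x0c->0x07 len=5 : 77 d5 69 45 ae
[2] 0x14->0x29 len=5 : d5 a0 4c 15 c5
[3] 0x07->0x10 len=6 : 77 d5 69 45 ae 77
query mem[0x14]=0xae, mem[0x2b]=0x4c, mem[0x2c]=0x15, mem[0x10]=0x77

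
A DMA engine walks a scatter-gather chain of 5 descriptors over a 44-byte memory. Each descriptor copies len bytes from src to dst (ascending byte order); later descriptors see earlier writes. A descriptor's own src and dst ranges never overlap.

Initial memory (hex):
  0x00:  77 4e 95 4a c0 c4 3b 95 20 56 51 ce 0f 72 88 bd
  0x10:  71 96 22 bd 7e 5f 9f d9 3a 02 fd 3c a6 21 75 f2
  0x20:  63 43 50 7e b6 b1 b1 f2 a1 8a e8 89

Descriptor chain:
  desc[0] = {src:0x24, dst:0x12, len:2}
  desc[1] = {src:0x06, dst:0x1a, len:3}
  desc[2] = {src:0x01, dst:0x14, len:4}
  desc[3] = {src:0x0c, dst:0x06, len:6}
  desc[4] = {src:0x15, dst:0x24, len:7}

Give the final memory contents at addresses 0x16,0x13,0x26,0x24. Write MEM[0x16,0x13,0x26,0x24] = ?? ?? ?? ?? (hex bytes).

D0: mem[0x12..0x13] <- [b6 b1]
D1: mem[0x1a..0x1c] <- [3b 95 20]
D2: mem[0x14..0x17] <- [4e 95 4a c0]
D3: mem[0x06..0x0b] <- [0f 72 88 bd 71 96]
D4: mem[0x24..0x2a] <- [95 4a c0 3a 02 3b 95]
query mem[0x16]=0x4a, mem[0x13]=0xb1, mem[0x26]=0xc0, mem[0x24]=0x95

MEM[0x16,0x13,0x26,0x24] = 4a b1 c0 95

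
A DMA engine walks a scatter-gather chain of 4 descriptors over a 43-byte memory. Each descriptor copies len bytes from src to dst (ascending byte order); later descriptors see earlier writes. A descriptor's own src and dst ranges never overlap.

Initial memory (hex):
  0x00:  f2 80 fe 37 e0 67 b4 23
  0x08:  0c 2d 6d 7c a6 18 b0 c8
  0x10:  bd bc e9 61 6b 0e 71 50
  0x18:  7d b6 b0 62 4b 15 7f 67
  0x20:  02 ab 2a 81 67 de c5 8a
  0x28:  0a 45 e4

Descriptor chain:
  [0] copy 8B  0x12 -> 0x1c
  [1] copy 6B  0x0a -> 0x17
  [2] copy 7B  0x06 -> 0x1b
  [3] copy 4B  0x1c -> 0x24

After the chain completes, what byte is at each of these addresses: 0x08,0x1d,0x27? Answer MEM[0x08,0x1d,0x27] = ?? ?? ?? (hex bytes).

D0: mem[0x1c..0x23] <- [e9 61 6b 0e 71 50 7d b6]
D1: mem[0x17..0x1c] <- [6d 7c a6 18 b0 c8]
D2: mem[0x1b..0x21] <- [b4 23 0c 2d 6d 7c a6]
D3: mem[0x24..0x27] <- [23 0c 2d 6d]
query mem[0x08]=0x0c, mem[0x1d]=0x0c, mem[0x27]=0x6d

MEM[0x08,0x1d,0x27] = 0c 0c 6d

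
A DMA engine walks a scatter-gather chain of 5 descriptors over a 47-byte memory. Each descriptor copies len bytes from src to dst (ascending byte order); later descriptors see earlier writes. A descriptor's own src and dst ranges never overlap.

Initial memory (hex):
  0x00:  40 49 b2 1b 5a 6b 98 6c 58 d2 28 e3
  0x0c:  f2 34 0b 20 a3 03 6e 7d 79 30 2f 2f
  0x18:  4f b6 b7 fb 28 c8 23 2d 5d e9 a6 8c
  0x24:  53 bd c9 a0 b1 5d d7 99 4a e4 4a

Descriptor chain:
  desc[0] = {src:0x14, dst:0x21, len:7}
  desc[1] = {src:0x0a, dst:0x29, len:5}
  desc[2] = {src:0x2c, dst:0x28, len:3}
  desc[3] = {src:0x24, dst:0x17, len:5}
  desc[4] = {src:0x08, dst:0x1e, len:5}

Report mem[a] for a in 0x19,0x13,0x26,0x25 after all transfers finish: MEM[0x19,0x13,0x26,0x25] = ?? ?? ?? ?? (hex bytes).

  after D0: wrote 7B at 0x21 = 79302f2f4fb6b7
  after D1: wrote 5B at 0x29 = 28e3f2340b
  after D2: wrote 3B at 0x28 = 340b4a
  after D3: wrote 5B at 0x17 = 2f4fb6b734
  after D4: wrote 5B at 0x1e = 58d228e3f2
query mem[0x19]=0xb6, mem[0x13]=0x7d, mem[0x26]=0xb6, mem[0x25]=0x4f

MEM[0x19,0x13,0x26,0x25] = b6 7d b6 4f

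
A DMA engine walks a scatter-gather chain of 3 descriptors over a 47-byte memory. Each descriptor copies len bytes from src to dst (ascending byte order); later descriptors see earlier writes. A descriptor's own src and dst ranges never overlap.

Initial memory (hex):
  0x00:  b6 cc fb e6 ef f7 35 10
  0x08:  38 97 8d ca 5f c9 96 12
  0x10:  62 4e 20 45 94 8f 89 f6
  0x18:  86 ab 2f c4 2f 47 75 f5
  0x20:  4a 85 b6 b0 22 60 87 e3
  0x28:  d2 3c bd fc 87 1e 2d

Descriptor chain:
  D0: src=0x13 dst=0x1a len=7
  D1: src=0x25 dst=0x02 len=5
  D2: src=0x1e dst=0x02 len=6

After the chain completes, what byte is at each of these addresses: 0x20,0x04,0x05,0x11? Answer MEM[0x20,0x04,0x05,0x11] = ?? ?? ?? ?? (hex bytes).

  after D0: wrote 7B at 0x1a = 45948f89f686ab
  after D1: wrote 5B at 0x02 = 6087e3d23c
  after D2: wrote 6B at 0x02 = f686ab85b6b0
query mem[0x20]=0xab, mem[0x04]=0xab, mem[0x05]=0x85, mem[0x11]=0x4e

MEM[0x20,0x04,0x05,0x11] = ab ab 85 4e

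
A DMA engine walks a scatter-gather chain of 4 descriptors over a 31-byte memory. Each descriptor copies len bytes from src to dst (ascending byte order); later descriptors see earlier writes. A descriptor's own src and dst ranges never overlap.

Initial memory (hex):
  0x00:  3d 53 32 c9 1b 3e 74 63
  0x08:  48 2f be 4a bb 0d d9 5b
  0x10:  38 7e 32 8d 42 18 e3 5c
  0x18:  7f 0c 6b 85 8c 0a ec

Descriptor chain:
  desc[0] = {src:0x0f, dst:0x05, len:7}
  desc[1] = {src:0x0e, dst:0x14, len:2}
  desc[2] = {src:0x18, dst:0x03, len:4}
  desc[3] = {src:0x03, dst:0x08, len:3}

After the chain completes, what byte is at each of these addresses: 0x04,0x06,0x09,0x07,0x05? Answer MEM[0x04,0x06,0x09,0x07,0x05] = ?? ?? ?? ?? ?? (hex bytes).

MEM[0x04,0x06,0x09,0x07,0x05] = 0c 85 0c 7e 6b

#0 dst[0x05+7] := {0x5b,0x38,0x7e,0x32,0x8d,0x42,0x18}
#1 dst[0x14+2] := {0xd9,0x5b}
#2 dst[0x03+4] := {0x7f,0x0c,0x6b,0x85}
#3 dst[0x08+3] := {0x7f,0x0c,0x6b}
query mem[0x04]=0x0c, mem[0x06]=0x85, mem[0x09]=0x0c, mem[0x07]=0x7e, mem[0x05]=0x6b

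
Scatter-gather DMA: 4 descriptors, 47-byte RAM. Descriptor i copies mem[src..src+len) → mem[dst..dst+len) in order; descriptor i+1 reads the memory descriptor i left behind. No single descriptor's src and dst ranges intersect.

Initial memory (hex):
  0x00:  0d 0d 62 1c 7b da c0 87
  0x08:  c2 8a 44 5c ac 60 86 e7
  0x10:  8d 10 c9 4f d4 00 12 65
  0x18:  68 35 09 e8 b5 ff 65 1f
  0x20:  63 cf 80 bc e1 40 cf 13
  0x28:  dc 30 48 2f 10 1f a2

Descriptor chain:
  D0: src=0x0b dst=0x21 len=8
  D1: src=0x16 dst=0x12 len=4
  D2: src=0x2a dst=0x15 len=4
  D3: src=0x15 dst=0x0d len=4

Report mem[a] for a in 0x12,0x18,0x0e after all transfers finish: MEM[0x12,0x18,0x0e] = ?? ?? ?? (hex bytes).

MEM[0x12,0x18,0x0e] = 12 1f 2f

#0 dst[0x21+8] := {0x5c,0xac,0x60,0x86,0xe7,0x8d,0x10,0xc9}
#1 dst[0x12+4] := {0x12,0x65,0x68,0x35}
#2 dst[0x15+4] := {0x48,0x2f,0x10,0x1f}
#3 dst[0x0d+4] := {0x48,0x2f,0x10,0x1f}
query mem[0x12]=0x12, mem[0x18]=0x1f, mem[0x0e]=0x2f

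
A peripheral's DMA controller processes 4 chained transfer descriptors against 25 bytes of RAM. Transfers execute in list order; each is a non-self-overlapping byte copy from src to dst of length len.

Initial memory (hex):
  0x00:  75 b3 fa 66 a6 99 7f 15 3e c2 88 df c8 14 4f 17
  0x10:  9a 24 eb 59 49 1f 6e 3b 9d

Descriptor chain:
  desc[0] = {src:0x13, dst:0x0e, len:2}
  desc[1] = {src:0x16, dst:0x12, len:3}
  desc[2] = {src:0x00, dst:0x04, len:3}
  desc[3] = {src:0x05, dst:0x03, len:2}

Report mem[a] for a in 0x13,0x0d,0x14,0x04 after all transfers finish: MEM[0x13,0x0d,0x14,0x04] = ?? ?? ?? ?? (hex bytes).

MEM[0x13,0x0d,0x14,0x04] = 3b 14 9d fa

#0 dst[0x0e+2] := {0x59,0x49}
#1 dst[0x12+3] := {0x6e,0x3b,0x9d}
#2 dst[0x04+3] := {0x75,0xb3,0xfa}
#3 dst[0x03+2] := {0xb3,0xfa}
query mem[0x13]=0x3b, mem[0x0d]=0x14, mem[0x14]=0x9d, mem[0x04]=0xfa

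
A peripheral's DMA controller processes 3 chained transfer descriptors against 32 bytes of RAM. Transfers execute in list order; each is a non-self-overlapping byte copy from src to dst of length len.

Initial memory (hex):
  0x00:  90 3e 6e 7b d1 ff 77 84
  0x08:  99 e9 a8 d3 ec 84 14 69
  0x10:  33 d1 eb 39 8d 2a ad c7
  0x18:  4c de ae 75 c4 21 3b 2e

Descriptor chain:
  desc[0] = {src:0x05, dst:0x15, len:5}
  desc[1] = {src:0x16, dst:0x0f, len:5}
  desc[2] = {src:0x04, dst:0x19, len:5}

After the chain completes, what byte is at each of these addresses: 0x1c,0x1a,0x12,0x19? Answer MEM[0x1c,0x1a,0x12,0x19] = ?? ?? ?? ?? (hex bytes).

  after D0: wrote 5B at 0x15 = ff778499e9
  after D1: wrote 5B at 0x0f = 778499e9ae
  after D2: wrote 5B at 0x19 = d1ff778499
query mem[0x1c]=0x84, mem[0x1a]=0xff, mem[0x12]=0xe9, mem[0x19]=0xd1

MEM[0x1c,0x1a,0x12,0x19] = 84 ff e9 d1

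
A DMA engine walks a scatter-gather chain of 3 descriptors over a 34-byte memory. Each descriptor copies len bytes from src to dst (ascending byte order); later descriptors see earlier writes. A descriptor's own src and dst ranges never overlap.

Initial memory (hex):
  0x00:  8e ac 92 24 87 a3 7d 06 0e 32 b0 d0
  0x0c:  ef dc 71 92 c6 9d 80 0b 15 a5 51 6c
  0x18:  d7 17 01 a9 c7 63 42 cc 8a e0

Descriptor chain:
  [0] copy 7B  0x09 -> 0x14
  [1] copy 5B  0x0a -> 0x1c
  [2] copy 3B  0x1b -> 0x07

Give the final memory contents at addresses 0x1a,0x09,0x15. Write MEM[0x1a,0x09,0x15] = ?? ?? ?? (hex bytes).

D0: mem[0x14..0x1a] <- [32 b0 d0 ef dc 71 92]
D1: mem[0x1c..0x20] <- [b0 d0 ef dc 71]
D2: mem[0x07..0x09] <- [a9 b0 d0]
query mem[0x1a]=0x92, mem[0x09]=0xd0, mem[0x15]=0xb0

MEM[0x1a,0x09,0x15] = 92 d0 b0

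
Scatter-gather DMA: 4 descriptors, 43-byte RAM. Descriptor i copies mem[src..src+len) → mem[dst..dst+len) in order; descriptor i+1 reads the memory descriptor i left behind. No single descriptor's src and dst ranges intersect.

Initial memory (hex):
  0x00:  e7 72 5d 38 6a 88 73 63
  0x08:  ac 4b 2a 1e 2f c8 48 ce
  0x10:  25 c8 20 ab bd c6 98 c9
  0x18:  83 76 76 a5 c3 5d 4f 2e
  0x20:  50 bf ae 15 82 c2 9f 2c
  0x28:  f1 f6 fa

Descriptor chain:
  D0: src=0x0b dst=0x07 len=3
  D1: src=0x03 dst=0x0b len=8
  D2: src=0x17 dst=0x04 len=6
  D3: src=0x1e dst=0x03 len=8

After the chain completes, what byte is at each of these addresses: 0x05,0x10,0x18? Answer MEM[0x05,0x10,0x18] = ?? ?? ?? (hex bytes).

MEM[0x05,0x10,0x18] = 50 2f 83

[0] 0x0b->0x07 len=3 : 1e 2f c8
[1] 0x03->0x0b len=8 : 38 6a 88 73 1e 2f c8 2a
[2] 0x17->0x04 len=6 : c9 83 76 76 a5 c3
[3] 0x1e->0x03 len=8 : 4f 2e 50 bf ae 15 82 c2
query mem[0x05]=0x50, mem[0x10]=0x2f, mem[0x18]=0x83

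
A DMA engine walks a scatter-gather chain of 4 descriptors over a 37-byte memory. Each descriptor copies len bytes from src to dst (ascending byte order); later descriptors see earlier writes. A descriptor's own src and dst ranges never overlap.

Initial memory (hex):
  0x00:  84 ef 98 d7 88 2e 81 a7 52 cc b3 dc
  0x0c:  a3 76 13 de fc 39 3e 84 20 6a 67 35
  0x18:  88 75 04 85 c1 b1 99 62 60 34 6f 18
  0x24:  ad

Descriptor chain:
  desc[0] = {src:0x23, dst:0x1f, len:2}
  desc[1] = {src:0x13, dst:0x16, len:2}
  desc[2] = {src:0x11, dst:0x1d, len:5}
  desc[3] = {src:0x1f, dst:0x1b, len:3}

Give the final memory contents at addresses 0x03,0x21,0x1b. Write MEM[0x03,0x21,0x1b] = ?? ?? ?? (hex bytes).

D0: mem[0x1f..0x20] <- [18 ad]
D1: mem[0x16..0x17] <- [84 20]
D2: mem[0x1d..0x21] <- [39 3e 84 20 6a]
D3: mem[0x1b..0x1d] <- [84 20 6a]
query mem[0x03]=0xd7, mem[0x21]=0x6a, mem[0x1b]=0x84

MEM[0x03,0x21,0x1b] = d7 6a 84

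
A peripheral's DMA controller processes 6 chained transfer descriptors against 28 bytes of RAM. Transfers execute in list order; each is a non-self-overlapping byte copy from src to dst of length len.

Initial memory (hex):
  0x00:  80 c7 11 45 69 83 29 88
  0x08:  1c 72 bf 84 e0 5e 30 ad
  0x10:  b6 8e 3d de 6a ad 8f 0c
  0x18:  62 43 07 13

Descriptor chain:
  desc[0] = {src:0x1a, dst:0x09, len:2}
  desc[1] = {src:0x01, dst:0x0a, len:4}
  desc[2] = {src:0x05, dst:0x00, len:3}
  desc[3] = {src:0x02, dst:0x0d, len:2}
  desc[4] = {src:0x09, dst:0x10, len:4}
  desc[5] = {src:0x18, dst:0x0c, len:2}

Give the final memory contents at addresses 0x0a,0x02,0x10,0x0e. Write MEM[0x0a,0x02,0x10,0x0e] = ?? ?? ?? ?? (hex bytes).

  after D0: wrote 2B at 0x09 = 0713
  after D1: wrote 4B at 0x0a = c7114569
  after D2: wrote 3B at 0x00 = 832988
  after D3: wrote 2B at 0x0d = 8845
  after D4: wrote 4B at 0x10 = 07c71145
  after D5: wrote 2B at 0x0c = 6243
query mem[0x0a]=0xc7, mem[0x02]=0x88, mem[0x10]=0x07, mem[0x0e]=0x45

MEM[0x0a,0x02,0x10,0x0e] = c7 88 07 45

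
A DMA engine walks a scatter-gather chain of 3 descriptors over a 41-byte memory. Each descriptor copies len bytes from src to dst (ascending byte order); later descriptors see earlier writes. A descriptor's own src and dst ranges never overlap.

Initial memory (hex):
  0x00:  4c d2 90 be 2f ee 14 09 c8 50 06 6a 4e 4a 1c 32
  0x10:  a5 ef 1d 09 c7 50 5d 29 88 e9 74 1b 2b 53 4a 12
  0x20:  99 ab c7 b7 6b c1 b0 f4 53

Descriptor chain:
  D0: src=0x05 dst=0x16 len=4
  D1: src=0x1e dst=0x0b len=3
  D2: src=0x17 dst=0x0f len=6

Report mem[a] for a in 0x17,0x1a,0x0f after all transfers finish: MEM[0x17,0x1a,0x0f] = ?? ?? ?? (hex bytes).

D0: mem[0x16..0x19] <- [ee 14 09 c8]
D1: mem[0x0b..0x0d] <- [4a 12 99]
D2: mem[0x0f..0x14] <- [14 09 c8 74 1b 2b]
query mem[0x17]=0x14, mem[0x1a]=0x74, mem[0x0f]=0x14

MEM[0x17,0x1a,0x0f] = 14 74 14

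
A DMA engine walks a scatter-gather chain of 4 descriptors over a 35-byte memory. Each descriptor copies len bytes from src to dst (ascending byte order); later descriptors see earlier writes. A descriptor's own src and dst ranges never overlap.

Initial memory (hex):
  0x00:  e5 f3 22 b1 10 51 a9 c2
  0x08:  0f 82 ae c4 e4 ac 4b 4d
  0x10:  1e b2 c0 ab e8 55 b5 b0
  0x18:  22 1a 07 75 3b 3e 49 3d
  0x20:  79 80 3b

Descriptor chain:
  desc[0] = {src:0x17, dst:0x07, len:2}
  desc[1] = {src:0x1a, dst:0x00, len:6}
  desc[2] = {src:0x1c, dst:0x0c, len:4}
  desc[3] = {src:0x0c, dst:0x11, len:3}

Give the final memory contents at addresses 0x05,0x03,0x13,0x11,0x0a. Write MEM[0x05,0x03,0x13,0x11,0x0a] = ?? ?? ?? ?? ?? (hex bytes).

MEM[0x05,0x03,0x13,0x11,0x0a] = 3d 3e 49 3b ae

[0] 0x17->0x07 len=2 : b0 22
[1] 0x1a->0x00 len=6 : 07 75 3b 3e 49 3d
[2] 0x1c->0x0c len=4 : 3b 3e 49 3d
[3] 0x0c->0x11 len=3 : 3b 3e 49
query mem[0x05]=0x3d, mem[0x03]=0x3e, mem[0x13]=0x49, mem[0x11]=0x3b, mem[0x0a]=0xae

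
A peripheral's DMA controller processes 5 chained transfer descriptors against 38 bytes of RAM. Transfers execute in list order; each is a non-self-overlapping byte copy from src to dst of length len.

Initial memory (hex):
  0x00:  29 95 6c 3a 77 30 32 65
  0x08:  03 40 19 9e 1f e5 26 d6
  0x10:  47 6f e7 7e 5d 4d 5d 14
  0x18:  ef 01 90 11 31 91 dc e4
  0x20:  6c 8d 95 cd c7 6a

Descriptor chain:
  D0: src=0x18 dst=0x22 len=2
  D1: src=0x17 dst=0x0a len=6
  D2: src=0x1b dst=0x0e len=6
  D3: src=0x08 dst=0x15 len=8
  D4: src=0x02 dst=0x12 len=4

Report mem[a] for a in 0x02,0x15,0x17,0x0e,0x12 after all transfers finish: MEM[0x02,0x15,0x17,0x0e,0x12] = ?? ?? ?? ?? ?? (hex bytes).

#0 dst[0x22+2] := {0xef,0x01}
#1 dst[0x0a+6] := {0x14,0xef,0x01,0x90,0x11,0x31}
#2 dst[0x0e+6] := {0x11,0x31,0x91,0xdc,0xe4,0x6c}
#3 dst[0x15+8] := {0x03,0x40,0x14,0xef,0x01,0x90,0x11,0x31}
#4 dst[0x12+4] := {0x6c,0x3a,0x77,0x30}
query mem[0x02]=0x6c, mem[0x15]=0x30, mem[0x17]=0x14, mem[0x0e]=0x11, mem[0x12]=0x6c

MEM[0x02,0x15,0x17,0x0e,0x12] = 6c 30 14 11 6c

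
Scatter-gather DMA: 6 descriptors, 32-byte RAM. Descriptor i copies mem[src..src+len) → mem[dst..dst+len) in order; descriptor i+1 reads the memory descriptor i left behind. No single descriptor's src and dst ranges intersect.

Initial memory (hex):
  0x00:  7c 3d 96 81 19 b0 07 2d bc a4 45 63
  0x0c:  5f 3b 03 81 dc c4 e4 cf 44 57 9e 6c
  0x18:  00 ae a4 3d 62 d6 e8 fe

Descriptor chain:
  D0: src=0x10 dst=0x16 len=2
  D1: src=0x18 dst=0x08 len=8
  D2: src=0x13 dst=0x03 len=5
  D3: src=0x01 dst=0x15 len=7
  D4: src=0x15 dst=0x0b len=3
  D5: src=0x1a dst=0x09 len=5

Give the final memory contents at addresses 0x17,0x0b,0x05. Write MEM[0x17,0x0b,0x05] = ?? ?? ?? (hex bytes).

D0: mem[0x16..0x17] <- [dc c4]
D1: mem[0x08..0x0f] <- [00 ae a4 3d 62 d6 e8 fe]
D2: mem[0x03..0x07] <- [cf 44 57 dc c4]
D3: mem[0x15..0x1b] <- [3d 96 cf 44 57 dc c4]
D4: mem[0x0b..0x0d] <- [3d 96 cf]
D5: mem[0x09..0x0d] <- [dc c4 62 d6 e8]
query mem[0x17]=0xcf, mem[0x0b]=0x62, mem[0x05]=0x57

MEM[0x17,0x0b,0x05] = cf 62 57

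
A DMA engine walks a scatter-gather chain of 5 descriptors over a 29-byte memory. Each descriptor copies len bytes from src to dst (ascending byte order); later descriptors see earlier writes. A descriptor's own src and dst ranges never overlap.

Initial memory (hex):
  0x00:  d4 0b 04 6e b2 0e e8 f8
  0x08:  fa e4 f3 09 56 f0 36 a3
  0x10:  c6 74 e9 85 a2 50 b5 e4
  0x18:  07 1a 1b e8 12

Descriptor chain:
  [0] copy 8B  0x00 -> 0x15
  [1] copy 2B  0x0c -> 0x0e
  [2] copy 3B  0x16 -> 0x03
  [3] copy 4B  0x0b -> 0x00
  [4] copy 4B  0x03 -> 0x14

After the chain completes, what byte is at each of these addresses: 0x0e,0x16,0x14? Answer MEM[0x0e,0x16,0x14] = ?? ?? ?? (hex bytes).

[0] 0x00->0x15 len=8 : d4 0b 04 6e b2 0e e8 f8
[1] 0x0c->0x0e len=2 : 56 f0
[2] 0x16->0x03 len=3 : 0b 04 6e
[3] 0x0b->0x00 len=4 : 09 56 f0 56
[4] 0x03->0x14 len=4 : 56 04 6e e8
query mem[0x0e]=0x56, mem[0x16]=0x6e, mem[0x14]=0x56

MEM[0x0e,0x16,0x14] = 56 6e 56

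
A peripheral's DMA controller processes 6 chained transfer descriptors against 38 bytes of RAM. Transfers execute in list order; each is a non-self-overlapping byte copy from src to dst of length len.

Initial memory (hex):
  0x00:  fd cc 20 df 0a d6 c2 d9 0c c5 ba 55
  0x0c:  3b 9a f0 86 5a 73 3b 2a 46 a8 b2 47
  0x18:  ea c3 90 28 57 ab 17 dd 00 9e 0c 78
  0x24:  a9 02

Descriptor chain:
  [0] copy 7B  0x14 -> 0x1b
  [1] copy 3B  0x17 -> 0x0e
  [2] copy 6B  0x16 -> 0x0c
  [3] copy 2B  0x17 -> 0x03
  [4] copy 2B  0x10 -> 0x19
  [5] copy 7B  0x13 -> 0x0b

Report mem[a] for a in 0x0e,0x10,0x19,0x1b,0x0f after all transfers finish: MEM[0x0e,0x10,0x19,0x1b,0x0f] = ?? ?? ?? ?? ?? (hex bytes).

#0 dst[0x1b+7] := {0x46,0xa8,0xb2,0x47,0xea,0xc3,0x90}
#1 dst[0x0e+3] := {0x47,0xea,0xc3}
#2 dst[0x0c+6] := {0xb2,0x47,0xea,0xc3,0x90,0x46}
#3 dst[0x03+2] := {0x47,0xea}
#4 dst[0x19+2] := {0x90,0x46}
#5 dst[0x0b+7] := {0x2a,0x46,0xa8,0xb2,0x47,0xea,0x90}
query mem[0x0e]=0xb2, mem[0x10]=0xea, mem[0x19]=0x90, mem[0x1b]=0x46, mem[0x0f]=0x47

MEM[0x0e,0x10,0x19,0x1b,0x0f] = b2 ea 90 46 47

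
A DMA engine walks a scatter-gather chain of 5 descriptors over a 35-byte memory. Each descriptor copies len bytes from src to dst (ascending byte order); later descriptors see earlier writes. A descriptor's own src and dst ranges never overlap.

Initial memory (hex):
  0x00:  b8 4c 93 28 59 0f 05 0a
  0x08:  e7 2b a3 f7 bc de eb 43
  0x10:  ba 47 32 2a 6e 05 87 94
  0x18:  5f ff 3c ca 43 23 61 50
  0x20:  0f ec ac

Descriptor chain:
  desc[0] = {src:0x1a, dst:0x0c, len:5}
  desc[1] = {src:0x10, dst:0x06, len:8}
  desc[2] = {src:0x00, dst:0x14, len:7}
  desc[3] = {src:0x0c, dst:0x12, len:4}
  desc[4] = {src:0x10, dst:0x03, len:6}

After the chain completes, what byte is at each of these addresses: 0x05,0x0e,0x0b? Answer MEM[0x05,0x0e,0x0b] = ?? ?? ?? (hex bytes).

[0] 0x1a->0x0c len=5 : 3c ca 43 23 61
[1] 0x10->0x06 len=8 : 61 47 32 2a 6e 05 87 94
[2] 0x00->0x14 len=7 : b8 4c 93 28 59 0f 61
[3] 0x0c->0x12 len=4 : 87 94 43 23
[4] 0x10->0x03 len=6 : 61 47 87 94 43 23
query mem[0x05]=0x87, mem[0x0e]=0x43, mem[0x0b]=0x05

MEM[0x05,0x0e,0x0b] = 87 43 05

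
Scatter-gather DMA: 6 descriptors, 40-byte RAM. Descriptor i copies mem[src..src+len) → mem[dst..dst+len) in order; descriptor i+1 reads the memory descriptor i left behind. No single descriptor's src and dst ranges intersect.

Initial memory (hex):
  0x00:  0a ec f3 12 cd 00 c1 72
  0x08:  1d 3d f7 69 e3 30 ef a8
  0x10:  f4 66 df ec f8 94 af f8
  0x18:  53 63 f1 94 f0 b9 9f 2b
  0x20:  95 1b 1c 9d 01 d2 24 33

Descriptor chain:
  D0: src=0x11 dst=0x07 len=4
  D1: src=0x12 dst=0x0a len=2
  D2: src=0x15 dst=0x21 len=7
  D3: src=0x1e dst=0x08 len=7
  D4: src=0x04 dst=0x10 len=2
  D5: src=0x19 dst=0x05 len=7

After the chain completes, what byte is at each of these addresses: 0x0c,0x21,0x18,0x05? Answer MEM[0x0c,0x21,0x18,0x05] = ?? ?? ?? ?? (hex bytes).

#0 dst[0x07+4] := {0x66,0xdf,0xec,0xf8}
#1 dst[0x0a+2] := {0xdf,0xec}
#2 dst[0x21+7] := {0x94,0xaf,0xf8,0x53,0x63,0xf1,0x94}
#3 dst[0x08+7] := {0x9f,0x2b,0x95,0x94,0xaf,0xf8,0x53}
#4 dst[0x10+2] := {0xcd,0x00}
#5 dst[0x05+7] := {0x63,0xf1,0x94,0xf0,0xb9,0x9f,0x2b}
query mem[0x0c]=0xaf, mem[0x21]=0x94, mem[0x18]=0x53, mem[0x05]=0x63

MEM[0x0c,0x21,0x18,0x05] = af 94 53 63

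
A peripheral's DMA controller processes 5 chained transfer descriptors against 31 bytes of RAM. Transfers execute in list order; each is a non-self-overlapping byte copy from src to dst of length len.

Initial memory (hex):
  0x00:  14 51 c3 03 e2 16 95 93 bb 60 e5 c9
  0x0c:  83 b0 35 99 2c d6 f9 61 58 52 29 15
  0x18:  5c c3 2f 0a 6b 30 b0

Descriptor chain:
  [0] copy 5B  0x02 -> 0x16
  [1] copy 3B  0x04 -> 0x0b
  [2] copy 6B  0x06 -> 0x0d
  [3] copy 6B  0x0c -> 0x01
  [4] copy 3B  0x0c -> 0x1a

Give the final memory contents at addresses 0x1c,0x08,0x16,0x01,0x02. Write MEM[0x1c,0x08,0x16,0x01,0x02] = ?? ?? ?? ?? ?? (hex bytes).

MEM[0x1c,0x08,0x16,0x01,0x02] = 93 bb c3 16 95

#0 dst[0x16+5] := {0xc3,0x03,0xe2,0x16,0x95}
#1 dst[0x0b+3] := {0xe2,0x16,0x95}
#2 dst[0x0d+6] := {0x95,0x93,0xbb,0x60,0xe5,0xe2}
#3 dst[0x01+6] := {0x16,0x95,0x93,0xbb,0x60,0xe5}
#4 dst[0x1a+3] := {0x16,0x95,0x93}
query mem[0x1c]=0x93, mem[0x08]=0xbb, mem[0x16]=0xc3, mem[0x01]=0x16, mem[0x02]=0x95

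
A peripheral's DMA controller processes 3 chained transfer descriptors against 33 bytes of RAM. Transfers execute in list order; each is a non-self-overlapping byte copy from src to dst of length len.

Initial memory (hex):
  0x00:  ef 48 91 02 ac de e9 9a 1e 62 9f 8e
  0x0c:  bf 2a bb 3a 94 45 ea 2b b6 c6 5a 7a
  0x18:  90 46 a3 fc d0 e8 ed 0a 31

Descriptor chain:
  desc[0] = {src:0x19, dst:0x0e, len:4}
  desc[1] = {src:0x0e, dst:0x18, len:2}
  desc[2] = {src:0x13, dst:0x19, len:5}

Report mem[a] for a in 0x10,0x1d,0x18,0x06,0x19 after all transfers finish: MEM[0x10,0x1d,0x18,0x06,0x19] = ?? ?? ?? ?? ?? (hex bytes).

[0] 0x19->0x0e len=4 : 46 a3 fc d0
[1] 0x0e->0x18 len=2 : 46 a3
[2] 0x13->0x19 len=5 : 2b b6 c6 5a 7a
query mem[0x10]=0xfc, mem[0x1d]=0x7a, mem[0x18]=0x46, mem[0x06]=0xe9, mem[0x19]=0x2b

MEM[0x10,0x1d,0x18,0x06,0x19] = fc 7a 46 e9 2b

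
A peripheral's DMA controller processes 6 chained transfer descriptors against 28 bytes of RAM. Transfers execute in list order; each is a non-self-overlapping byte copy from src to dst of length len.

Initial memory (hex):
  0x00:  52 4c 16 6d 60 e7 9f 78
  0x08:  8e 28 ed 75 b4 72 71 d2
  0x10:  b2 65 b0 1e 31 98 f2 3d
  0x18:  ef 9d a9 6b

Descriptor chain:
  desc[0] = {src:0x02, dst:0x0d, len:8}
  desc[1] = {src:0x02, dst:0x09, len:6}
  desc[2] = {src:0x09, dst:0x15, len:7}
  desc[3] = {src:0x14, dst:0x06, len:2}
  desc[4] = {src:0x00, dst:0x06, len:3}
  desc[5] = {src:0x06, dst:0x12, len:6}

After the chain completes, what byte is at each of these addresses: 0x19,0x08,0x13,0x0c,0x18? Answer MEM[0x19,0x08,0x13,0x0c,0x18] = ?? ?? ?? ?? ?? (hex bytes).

MEM[0x19,0x08,0x13,0x0c,0x18] = 9f 16 4c e7 e7

#0 dst[0x0d+8] := {0x16,0x6d,0x60,0xe7,0x9f,0x78,0x8e,0x28}
#1 dst[0x09+6] := {0x16,0x6d,0x60,0xe7,0x9f,0x78}
#2 dst[0x15+7] := {0x16,0x6d,0x60,0xe7,0x9f,0x78,0x60}
#3 dst[0x06+2] := {0x28,0x16}
#4 dst[0x06+3] := {0x52,0x4c,0x16}
#5 dst[0x12+6] := {0x52,0x4c,0x16,0x16,0x6d,0x60}
query mem[0x19]=0x9f, mem[0x08]=0x16, mem[0x13]=0x4c, mem[0x0c]=0xe7, mem[0x18]=0xe7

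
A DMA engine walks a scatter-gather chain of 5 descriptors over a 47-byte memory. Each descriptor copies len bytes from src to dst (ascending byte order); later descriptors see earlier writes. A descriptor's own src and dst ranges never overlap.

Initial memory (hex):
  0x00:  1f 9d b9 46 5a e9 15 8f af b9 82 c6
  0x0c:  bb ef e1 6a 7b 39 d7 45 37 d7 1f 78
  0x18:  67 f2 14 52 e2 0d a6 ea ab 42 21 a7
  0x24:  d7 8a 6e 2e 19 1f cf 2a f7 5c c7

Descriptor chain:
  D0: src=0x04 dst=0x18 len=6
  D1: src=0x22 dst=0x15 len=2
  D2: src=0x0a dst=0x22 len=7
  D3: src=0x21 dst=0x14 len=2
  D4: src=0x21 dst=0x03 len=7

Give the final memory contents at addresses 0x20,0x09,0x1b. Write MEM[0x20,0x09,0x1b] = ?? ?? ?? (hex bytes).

MEM[0x20,0x09,0x1b] = ab 6a 8f

#0 dst[0x18+6] := {0x5a,0xe9,0x15,0x8f,0xaf,0xb9}
#1 dst[0x15+2] := {0x21,0xa7}
#2 dst[0x22+7] := {0x82,0xc6,0xbb,0xef,0xe1,0x6a,0x7b}
#3 dst[0x14+2] := {0x42,0x82}
#4 dst[0x03+7] := {0x42,0x82,0xc6,0xbb,0xef,0xe1,0x6a}
query mem[0x20]=0xab, mem[0x09]=0x6a, mem[0x1b]=0x8f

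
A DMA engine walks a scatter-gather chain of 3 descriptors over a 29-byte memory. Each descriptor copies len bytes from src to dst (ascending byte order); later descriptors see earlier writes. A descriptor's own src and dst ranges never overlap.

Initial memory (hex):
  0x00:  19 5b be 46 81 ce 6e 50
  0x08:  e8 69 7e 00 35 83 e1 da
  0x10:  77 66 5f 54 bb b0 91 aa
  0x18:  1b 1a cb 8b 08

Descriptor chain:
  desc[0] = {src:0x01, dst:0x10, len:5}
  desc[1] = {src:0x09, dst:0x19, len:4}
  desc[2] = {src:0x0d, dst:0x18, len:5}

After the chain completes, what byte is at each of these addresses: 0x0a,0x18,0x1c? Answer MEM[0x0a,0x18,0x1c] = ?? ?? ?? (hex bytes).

MEM[0x0a,0x18,0x1c] = 7e 83 be

#0 dst[0x10+5] := {0x5b,0xbe,0x46,0x81,0xce}
#1 dst[0x19+4] := {0x69,0x7e,0x00,0x35}
#2 dst[0x18+5] := {0x83,0xe1,0xda,0x5b,0xbe}
query mem[0x0a]=0x7e, mem[0x18]=0x83, mem[0x1c]=0xbe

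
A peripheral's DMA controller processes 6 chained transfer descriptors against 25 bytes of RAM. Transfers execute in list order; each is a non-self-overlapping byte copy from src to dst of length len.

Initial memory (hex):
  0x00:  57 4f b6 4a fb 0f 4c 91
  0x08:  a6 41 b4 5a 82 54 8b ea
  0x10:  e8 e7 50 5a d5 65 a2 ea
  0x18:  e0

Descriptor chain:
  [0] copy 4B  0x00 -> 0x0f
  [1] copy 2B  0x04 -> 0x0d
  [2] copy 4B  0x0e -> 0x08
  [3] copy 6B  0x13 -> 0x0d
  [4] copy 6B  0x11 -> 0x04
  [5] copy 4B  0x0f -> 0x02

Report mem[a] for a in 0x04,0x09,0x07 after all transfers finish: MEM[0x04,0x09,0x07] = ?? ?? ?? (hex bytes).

[0] 0x00->0x0f len=4 : 57 4f b6 4a
[1] 0x04->0x0d len=2 : fb 0f
[2] 0x0e->0x08 len=4 : 0f 57 4f b6
[3] 0x13->0x0d len=6 : 5a d5 65 a2 ea e0
[4] 0x11->0x04 len=6 : ea e0 5a d5 65 a2
[5] 0x0f->0x02 len=4 : 65 a2 ea e0
query mem[0x04]=0xea, mem[0x09]=0xa2, mem[0x07]=0xd5

MEM[0x04,0x09,0x07] = ea a2 d5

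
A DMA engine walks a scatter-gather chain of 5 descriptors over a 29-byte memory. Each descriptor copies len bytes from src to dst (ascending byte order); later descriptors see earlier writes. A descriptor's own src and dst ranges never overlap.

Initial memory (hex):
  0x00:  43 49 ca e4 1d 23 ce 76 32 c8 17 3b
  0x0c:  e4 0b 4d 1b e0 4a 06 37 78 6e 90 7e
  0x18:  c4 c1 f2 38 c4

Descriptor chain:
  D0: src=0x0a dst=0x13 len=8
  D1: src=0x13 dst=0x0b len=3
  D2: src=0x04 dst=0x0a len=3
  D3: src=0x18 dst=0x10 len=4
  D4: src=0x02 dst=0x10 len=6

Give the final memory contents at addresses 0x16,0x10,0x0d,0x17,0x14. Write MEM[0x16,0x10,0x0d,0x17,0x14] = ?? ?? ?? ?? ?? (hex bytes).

[0] 0x0a->0x13 len=8 : 17 3b e4 0b 4d 1b e0 4a
[1] 0x13->0x0b len=3 : 17 3b e4
[2] 0x04->0x0a len=3 : 1d 23 ce
[3] 0x18->0x10 len=4 : 1b e0 4a 38
[4] 0x02->0x10 len=6 : ca e4 1d 23 ce 76
query mem[0x16]=0x0b, mem[0x10]=0xca, mem[0x0d]=0xe4, mem[0x17]=0x4d, mem[0x14]=0xce

MEM[0x16,0x10,0x0d,0x17,0x14] = 0b ca e4 4d ce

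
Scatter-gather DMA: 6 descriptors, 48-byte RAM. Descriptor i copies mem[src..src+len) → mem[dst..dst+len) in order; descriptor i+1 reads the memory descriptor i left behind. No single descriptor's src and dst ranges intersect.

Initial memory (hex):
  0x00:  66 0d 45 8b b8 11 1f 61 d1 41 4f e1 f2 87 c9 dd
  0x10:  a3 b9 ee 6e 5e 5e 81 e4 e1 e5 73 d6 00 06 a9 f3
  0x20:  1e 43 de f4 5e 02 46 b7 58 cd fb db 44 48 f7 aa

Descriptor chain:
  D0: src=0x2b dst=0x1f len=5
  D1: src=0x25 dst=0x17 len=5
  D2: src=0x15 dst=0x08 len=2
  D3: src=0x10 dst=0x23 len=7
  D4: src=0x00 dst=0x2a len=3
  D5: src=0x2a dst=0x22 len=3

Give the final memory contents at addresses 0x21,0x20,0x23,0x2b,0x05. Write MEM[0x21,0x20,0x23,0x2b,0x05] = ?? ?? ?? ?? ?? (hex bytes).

MEM[0x21,0x20,0x23,0x2b,0x05] = 48 44 0d 0d 11

[0] 0x2b->0x1f len=5 : db 44 48 f7 aa
[1] 0x25->0x17 len=5 : 02 46 b7 58 cd
[2] 0x15->0x08 len=2 : 5e 81
[3] 0x10->0x23 len=7 : a3 b9 ee 6e 5e 5e 81
[4] 0x00->0x2a len=3 : 66 0d 45
[5] 0x2a->0x22 len=3 : 66 0d 45
query mem[0x21]=0x48, mem[0x20]=0x44, mem[0x23]=0x0d, mem[0x2b]=0x0d, mem[0x05]=0x11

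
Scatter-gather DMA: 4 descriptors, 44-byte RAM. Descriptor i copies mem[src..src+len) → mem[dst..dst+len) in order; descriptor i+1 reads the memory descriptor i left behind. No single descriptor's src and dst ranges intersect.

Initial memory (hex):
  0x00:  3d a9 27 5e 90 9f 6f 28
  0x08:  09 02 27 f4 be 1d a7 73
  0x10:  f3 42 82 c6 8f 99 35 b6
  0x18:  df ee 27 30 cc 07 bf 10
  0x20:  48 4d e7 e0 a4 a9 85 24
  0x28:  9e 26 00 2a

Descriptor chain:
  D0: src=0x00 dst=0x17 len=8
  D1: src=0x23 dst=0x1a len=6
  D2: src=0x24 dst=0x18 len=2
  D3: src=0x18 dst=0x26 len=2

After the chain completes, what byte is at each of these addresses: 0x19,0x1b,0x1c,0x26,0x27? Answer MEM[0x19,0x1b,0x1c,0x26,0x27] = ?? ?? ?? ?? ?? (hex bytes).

MEM[0x19,0x1b,0x1c,0x26,0x27] = a9 a4 a9 a4 a9

[0] 0x00->0x17 len=8 : 3d a9 27 5e 90 9f 6f 28
[1] 0x23->0x1a len=6 : e0 a4 a9 85 24 9e
[2] 0x24->0x18 len=2 : a4 a9
[3] 0x18->0x26 len=2 : a4 a9
query mem[0x19]=0xa9, mem[0x1b]=0xa4, mem[0x1c]=0xa9, mem[0x26]=0xa4, mem[0x27]=0xa9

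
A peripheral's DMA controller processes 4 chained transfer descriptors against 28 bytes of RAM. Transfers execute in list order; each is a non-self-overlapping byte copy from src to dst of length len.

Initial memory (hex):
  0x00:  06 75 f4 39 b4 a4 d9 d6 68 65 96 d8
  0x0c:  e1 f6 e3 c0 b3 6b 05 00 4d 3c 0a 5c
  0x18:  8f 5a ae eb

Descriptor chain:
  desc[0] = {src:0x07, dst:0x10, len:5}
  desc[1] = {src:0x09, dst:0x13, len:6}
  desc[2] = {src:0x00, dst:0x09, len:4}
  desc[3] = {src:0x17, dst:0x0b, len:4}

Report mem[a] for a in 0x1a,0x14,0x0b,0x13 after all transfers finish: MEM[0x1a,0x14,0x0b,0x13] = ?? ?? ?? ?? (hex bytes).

MEM[0x1a,0x14,0x0b,0x13] = ae 96 f6 65

D0: mem[0x10..0x14] <- [d6 68 65 96 d8]
D1: mem[0x13..0x18] <- [65 96 d8 e1 f6 e3]
D2: mem[0x09..0x0c] <- [06 75 f4 39]
D3: mem[0x0b..0x0e] <- [f6 e3 5a ae]
query mem[0x1a]=0xae, mem[0x14]=0x96, mem[0x0b]=0xf6, mem[0x13]=0x65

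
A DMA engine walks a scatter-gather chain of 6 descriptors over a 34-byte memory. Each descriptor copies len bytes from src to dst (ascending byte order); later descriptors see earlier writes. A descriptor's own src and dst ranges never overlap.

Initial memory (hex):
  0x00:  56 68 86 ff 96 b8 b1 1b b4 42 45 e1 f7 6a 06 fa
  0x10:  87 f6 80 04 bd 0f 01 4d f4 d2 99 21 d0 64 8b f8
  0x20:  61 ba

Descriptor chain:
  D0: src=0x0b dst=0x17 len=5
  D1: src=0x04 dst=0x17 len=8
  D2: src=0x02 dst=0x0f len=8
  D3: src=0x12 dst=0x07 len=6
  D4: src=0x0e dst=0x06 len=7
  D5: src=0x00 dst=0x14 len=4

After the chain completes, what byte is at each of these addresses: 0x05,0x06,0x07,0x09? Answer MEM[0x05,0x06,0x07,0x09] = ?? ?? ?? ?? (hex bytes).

D0: mem[0x17..0x1b] <- [e1 f7 6a 06 fa]
D1: mem[0x17..0x1e] <- [96 b8 b1 1b b4 42 45 e1]
D2: mem[0x0f..0x16] <- [86 ff 96 b8 b1 1b b4 42]
D3: mem[0x07..0x0c] <- [b8 b1 1b b4 42 96]
D4: mem[0x06..0x0c] <- [06 86 ff 96 b8 b1 1b]
D5: mem[0x14..0x17] <- [56 68 86 ff]
query mem[0x05]=0xb8, mem[0x06]=0x06, mem[0x07]=0x86, mem[0x09]=0x96

MEM[0x05,0x06,0x07,0x09] = b8 06 86 96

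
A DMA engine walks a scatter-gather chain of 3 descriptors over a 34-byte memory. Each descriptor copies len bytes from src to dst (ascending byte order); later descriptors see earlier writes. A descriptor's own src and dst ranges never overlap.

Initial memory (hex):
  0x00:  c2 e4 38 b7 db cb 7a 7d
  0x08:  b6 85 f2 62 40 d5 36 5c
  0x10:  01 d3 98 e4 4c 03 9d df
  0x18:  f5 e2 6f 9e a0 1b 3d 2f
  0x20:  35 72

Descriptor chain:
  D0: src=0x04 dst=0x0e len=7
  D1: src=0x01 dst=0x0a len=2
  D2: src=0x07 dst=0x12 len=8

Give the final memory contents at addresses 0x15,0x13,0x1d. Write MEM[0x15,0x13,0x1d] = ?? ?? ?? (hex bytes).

MEM[0x15,0x13,0x1d] = e4 b6 1b

  after D0: wrote 7B at 0x0e = dbcb7a7db685f2
  after D1: wrote 2B at 0x0a = e438
  after D2: wrote 8B at 0x12 = 7db685e43840d5db
query mem[0x15]=0xe4, mem[0x13]=0xb6, mem[0x1d]=0x1b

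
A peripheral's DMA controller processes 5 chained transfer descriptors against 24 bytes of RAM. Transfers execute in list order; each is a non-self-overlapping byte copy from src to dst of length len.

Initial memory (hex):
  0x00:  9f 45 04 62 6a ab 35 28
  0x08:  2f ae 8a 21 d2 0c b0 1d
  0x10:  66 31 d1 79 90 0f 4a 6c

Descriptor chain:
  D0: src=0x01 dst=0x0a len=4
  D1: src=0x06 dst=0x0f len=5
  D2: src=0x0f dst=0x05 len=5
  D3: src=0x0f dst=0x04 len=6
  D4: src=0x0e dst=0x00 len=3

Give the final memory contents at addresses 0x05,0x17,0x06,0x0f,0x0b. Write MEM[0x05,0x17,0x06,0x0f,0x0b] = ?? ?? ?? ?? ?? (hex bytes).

D0: mem[0x0a..0x0d] <- [45 04 62 6a]
D1: mem[0x0f..0x13] <- [35 28 2f ae 45]
D2: mem[0x05..0x09] <- [35 28 2f ae 45]
D3: mem[0x04..0x09] <- [35 28 2f ae 45 90]
D4: mem[0x00..0x02] <- [b0 35 28]
query mem[0x05]=0x28, mem[0x17]=0x6c, mem[0x06]=0x2f, mem[0x0f]=0x35, mem[0x0b]=0x04

MEM[0x05,0x17,0x06,0x0f,0x0b] = 28 6c 2f 35 04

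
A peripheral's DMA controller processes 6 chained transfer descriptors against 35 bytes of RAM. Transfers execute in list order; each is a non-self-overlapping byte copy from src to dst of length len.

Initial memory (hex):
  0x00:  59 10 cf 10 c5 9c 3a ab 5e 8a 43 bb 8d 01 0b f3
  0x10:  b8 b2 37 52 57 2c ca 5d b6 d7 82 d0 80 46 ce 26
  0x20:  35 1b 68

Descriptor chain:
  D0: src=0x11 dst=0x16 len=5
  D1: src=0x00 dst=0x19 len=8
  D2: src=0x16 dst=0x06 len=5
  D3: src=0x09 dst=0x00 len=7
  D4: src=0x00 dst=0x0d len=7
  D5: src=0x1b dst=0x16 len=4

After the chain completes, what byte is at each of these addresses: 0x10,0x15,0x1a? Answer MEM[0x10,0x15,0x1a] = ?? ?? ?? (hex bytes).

D0: mem[0x16..0x1a] <- [b2 37 52 57 2c]
D1: mem[0x19..0x20] <- [59 10 cf 10 c5 9c 3a ab]
D2: mem[0x06..0x0a] <- [b2 37 52 59 10]
D3: mem[0x00..0x06] <- [59 10 bb 8d 01 0b f3]
D4: mem[0x0d..0x13] <- [59 10 bb 8d 01 0b f3]
D5: mem[0x16..0x19] <- [cf 10 c5 9c]
query mem[0x10]=0x8d, mem[0x15]=0x2c, mem[0x1a]=0x10

MEM[0x10,0x15,0x1a] = 8d 2c 10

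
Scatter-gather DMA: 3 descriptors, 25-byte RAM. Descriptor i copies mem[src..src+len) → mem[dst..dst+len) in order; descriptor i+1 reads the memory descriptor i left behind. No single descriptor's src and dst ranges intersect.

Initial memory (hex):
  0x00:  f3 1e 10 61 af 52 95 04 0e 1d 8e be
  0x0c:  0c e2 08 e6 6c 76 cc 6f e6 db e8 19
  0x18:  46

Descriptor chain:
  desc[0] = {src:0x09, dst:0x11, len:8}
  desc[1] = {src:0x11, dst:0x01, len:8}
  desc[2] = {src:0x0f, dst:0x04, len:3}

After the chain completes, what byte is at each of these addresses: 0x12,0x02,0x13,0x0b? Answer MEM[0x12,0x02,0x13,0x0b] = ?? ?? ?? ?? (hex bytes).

[0] 0x09->0x11 len=8 : 1d 8e be 0c e2 08 e6 6c
[1] 0x11->0x01 len=8 : 1d 8e be 0c e2 08 e6 6c
[2] 0x0f->0x04 len=3 : e6 6c 1d
query mem[0x12]=0x8e, mem[0x02]=0x8e, mem[0x13]=0xbe, mem[0x0b]=0xbe

MEM[0x12,0x02,0x13,0x0b] = 8e 8e be be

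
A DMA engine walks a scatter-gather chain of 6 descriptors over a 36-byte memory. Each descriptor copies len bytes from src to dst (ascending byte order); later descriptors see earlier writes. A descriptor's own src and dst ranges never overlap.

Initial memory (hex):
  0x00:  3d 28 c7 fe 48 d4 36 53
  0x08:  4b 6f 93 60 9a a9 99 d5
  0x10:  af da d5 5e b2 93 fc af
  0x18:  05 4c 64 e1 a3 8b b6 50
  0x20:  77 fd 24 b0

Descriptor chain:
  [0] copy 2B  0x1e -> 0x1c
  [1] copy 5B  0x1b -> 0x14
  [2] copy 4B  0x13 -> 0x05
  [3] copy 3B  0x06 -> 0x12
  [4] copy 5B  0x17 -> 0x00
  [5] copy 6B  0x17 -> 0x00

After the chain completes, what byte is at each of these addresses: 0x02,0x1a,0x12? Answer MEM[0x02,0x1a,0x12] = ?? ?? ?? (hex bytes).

MEM[0x02,0x1a,0x12] = 4c 64 e1

D0: mem[0x1c..0x1d] <- [b6 50]
D1: mem[0x14..0x18] <- [e1 b6 50 b6 50]
D2: mem[0x05..0x08] <- [5e e1 b6 50]
D3: mem[0x12..0x14] <- [e1 b6 50]
D4: mem[0x00..0x04] <- [b6 50 4c 64 e1]
D5: mem[0x00..0x05] <- [b6 50 4c 64 e1 b6]
query mem[0x02]=0x4c, mem[0x1a]=0x64, mem[0x12]=0xe1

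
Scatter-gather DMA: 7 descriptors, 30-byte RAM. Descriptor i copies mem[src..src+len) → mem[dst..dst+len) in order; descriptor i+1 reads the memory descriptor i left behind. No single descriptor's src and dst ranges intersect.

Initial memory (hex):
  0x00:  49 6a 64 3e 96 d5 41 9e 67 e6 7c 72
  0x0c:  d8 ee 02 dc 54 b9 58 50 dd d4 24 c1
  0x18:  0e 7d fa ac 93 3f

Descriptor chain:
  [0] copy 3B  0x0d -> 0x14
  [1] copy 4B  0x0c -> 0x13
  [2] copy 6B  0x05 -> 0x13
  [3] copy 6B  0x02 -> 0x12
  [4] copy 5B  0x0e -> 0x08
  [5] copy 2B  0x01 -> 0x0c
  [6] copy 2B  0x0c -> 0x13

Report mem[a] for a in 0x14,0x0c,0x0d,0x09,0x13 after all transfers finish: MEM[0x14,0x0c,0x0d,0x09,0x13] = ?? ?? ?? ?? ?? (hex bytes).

[0] 0x0d->0x14 len=3 : ee 02 dc
[1] 0x0c->0x13 len=4 : d8 ee 02 dc
[2] 0x05->0x13 len=6 : d5 41 9e 67 e6 7c
[3] 0x02->0x12 len=6 : 64 3e 96 d5 41 9e
[4] 0x0e->0x08 len=5 : 02 dc 54 b9 64
[5] 0x01->0x0c len=2 : 6a 64
[6] 0x0c->0x13 len=2 : 6a 64
query mem[0x14]=0x64, mem[0x0c]=0x6a, mem[0x0d]=0x64, mem[0x09]=0xdc, mem[0x13]=0x6a

MEM[0x14,0x0c,0x0d,0x09,0x13] = 64 6a 64 dc 6a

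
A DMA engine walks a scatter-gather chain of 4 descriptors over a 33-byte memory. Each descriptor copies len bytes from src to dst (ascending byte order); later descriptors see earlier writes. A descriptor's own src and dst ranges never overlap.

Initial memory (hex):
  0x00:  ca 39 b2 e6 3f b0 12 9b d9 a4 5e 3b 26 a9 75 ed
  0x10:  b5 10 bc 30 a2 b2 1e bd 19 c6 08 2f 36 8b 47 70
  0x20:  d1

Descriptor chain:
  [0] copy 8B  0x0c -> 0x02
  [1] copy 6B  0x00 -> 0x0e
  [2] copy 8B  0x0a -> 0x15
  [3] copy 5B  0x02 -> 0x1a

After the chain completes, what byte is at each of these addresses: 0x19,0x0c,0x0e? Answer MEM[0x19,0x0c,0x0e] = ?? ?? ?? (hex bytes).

D0: mem[0x02..0x09] <- [26 a9 75 ed b5 10 bc 30]
D1: mem[0x0e..0x13] <- [ca 39 26 a9 75 ed]
D2: mem[0x15..0x1c] <- [5e 3b 26 a9 ca 39 26 a9]
D3: mem[0x1a..0x1e] <- [26 a9 75 ed b5]
query mem[0x19]=0xca, mem[0x0c]=0x26, mem[0x0e]=0xca

MEM[0x19,0x0c,0x0e] = ca 26 ca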